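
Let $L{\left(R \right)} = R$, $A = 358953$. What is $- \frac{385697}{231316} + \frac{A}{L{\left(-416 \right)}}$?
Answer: $- \frac{20798005525}{24056864} \approx -864.54$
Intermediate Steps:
$- \frac{385697}{231316} + \frac{A}{L{\left(-416 \right)}} = - \frac{385697}{231316} + \frac{358953}{-416} = \left(-385697\right) \frac{1}{231316} + 358953 \left(- \frac{1}{416}\right) = - \frac{385697}{231316} - \frac{358953}{416} = - \frac{20798005525}{24056864}$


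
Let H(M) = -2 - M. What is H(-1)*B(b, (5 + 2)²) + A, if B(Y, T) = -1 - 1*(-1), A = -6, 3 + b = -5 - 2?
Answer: -6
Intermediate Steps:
b = -10 (b = -3 + (-5 - 2) = -3 - 7 = -10)
B(Y, T) = 0 (B(Y, T) = -1 + 1 = 0)
H(-1)*B(b, (5 + 2)²) + A = (-2 - 1*(-1))*0 - 6 = (-2 + 1)*0 - 6 = -1*0 - 6 = 0 - 6 = -6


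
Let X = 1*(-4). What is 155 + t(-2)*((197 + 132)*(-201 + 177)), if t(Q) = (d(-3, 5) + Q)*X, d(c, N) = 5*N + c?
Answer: 631835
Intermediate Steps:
d(c, N) = c + 5*N
X = -4
t(Q) = -88 - 4*Q (t(Q) = ((-3 + 5*5) + Q)*(-4) = ((-3 + 25) + Q)*(-4) = (22 + Q)*(-4) = -88 - 4*Q)
155 + t(-2)*((197 + 132)*(-201 + 177)) = 155 + (-88 - 4*(-2))*((197 + 132)*(-201 + 177)) = 155 + (-88 + 8)*(329*(-24)) = 155 - 80*(-7896) = 155 + 631680 = 631835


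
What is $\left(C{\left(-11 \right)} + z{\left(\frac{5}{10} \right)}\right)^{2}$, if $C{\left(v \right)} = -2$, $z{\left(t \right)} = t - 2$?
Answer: $\frac{49}{4} \approx 12.25$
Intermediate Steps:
$z{\left(t \right)} = -2 + t$
$\left(C{\left(-11 \right)} + z{\left(\frac{5}{10} \right)}\right)^{2} = \left(-2 - \left(2 - \frac{5}{10}\right)\right)^{2} = \left(-2 + \left(-2 + 5 \cdot \frac{1}{10}\right)\right)^{2} = \left(-2 + \left(-2 + \frac{1}{2}\right)\right)^{2} = \left(-2 - \frac{3}{2}\right)^{2} = \left(- \frac{7}{2}\right)^{2} = \frac{49}{4}$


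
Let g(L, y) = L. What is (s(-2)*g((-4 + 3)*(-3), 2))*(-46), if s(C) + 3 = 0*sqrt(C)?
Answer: 414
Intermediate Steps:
s(C) = -3 (s(C) = -3 + 0*sqrt(C) = -3 + 0 = -3)
(s(-2)*g((-4 + 3)*(-3), 2))*(-46) = -3*(-4 + 3)*(-3)*(-46) = -(-3)*(-3)*(-46) = -3*3*(-46) = -9*(-46) = 414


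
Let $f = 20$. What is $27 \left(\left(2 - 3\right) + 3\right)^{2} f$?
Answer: $2160$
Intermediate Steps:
$27 \left(\left(2 - 3\right) + 3\right)^{2} f = 27 \left(\left(2 - 3\right) + 3\right)^{2} \cdot 20 = 27 \left(-1 + 3\right)^{2} \cdot 20 = 27 \cdot 2^{2} \cdot 20 = 27 \cdot 4 \cdot 20 = 108 \cdot 20 = 2160$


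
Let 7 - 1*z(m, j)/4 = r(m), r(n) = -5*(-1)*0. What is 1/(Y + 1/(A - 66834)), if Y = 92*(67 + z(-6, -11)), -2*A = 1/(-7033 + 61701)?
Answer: 7307362225/63866345737164 ≈ 0.00011442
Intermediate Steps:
A = -1/109336 (A = -1/(2*(-7033 + 61701)) = -½/54668 = -½*1/54668 = -1/109336 ≈ -9.1461e-6)
r(n) = 0 (r(n) = 5*0 = 0)
z(m, j) = 28 (z(m, j) = 28 - 4*0 = 28 + 0 = 28)
Y = 8740 (Y = 92*(67 + 28) = 92*95 = 8740)
1/(Y + 1/(A - 66834)) = 1/(8740 + 1/(-1/109336 - 66834)) = 1/(8740 + 1/(-7307362225/109336)) = 1/(8740 - 109336/7307362225) = 1/(63866345737164/7307362225) = 7307362225/63866345737164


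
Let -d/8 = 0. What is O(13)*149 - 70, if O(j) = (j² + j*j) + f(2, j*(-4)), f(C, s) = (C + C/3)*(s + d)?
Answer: 88892/3 ≈ 29631.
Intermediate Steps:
d = 0 (d = -8*0 = 0)
f(C, s) = 4*C*s/3 (f(C, s) = (C + C/3)*(s + 0) = (C + C*(⅓))*s = (C + C/3)*s = (4*C/3)*s = 4*C*s/3)
O(j) = 2*j² - 32*j/3 (O(j) = (j² + j*j) + (4/3)*2*(j*(-4)) = (j² + j²) + (4/3)*2*(-4*j) = 2*j² - 32*j/3)
O(13)*149 - 70 = ((⅔)*13*(-16 + 3*13))*149 - 70 = ((⅔)*13*(-16 + 39))*149 - 70 = ((⅔)*13*23)*149 - 70 = (598/3)*149 - 70 = 89102/3 - 70 = 88892/3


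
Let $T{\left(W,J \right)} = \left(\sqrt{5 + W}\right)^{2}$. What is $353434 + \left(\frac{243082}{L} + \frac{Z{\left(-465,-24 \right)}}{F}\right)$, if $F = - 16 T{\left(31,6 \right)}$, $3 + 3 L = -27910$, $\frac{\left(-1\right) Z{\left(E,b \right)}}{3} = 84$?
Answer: $\frac{157834979327}{446608} \approx 3.5341 \cdot 10^{5}$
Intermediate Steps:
$Z{\left(E,b \right)} = -252$ ($Z{\left(E,b \right)} = \left(-3\right) 84 = -252$)
$L = - \frac{27913}{3}$ ($L = -1 + \frac{1}{3} \left(-27910\right) = -1 - \frac{27910}{3} = - \frac{27913}{3} \approx -9304.3$)
$T{\left(W,J \right)} = 5 + W$
$F = -576$ ($F = - 16 \left(5 + 31\right) = \left(-16\right) 36 = -576$)
$353434 + \left(\frac{243082}{L} + \frac{Z{\left(-465,-24 \right)}}{F}\right) = 353434 + \left(\frac{243082}{- \frac{27913}{3}} - \frac{252}{-576}\right) = 353434 + \left(243082 \left(- \frac{3}{27913}\right) - - \frac{7}{16}\right) = 353434 + \left(- \frac{729246}{27913} + \frac{7}{16}\right) = 353434 - \frac{11472545}{446608} = \frac{157834979327}{446608}$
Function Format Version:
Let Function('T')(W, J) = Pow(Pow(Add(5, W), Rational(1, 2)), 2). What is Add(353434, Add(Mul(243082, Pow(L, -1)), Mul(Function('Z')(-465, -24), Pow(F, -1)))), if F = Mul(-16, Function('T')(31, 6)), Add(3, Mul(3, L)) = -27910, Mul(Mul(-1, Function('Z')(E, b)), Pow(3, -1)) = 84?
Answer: Rational(157834979327, 446608) ≈ 3.5341e+5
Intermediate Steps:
Function('Z')(E, b) = -252 (Function('Z')(E, b) = Mul(-3, 84) = -252)
L = Rational(-27913, 3) (L = Add(-1, Mul(Rational(1, 3), -27910)) = Add(-1, Rational(-27910, 3)) = Rational(-27913, 3) ≈ -9304.3)
Function('T')(W, J) = Add(5, W)
F = -576 (F = Mul(-16, Add(5, 31)) = Mul(-16, 36) = -576)
Add(353434, Add(Mul(243082, Pow(L, -1)), Mul(Function('Z')(-465, -24), Pow(F, -1)))) = Add(353434, Add(Mul(243082, Pow(Rational(-27913, 3), -1)), Mul(-252, Pow(-576, -1)))) = Add(353434, Add(Mul(243082, Rational(-3, 27913)), Mul(-252, Rational(-1, 576)))) = Add(353434, Add(Rational(-729246, 27913), Rational(7, 16))) = Add(353434, Rational(-11472545, 446608)) = Rational(157834979327, 446608)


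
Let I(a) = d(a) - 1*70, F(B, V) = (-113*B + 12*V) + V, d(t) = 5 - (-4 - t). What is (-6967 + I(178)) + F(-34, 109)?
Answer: -1591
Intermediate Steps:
d(t) = 9 + t (d(t) = 5 + (4 + t) = 9 + t)
F(B, V) = -113*B + 13*V
I(a) = -61 + a (I(a) = (9 + a) - 1*70 = (9 + a) - 70 = -61 + a)
(-6967 + I(178)) + F(-34, 109) = (-6967 + (-61 + 178)) + (-113*(-34) + 13*109) = (-6967 + 117) + (3842 + 1417) = -6850 + 5259 = -1591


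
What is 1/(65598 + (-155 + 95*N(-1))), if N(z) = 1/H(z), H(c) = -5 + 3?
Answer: 2/130791 ≈ 1.5292e-5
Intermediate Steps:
H(c) = -2
N(z) = -½ (N(z) = 1/(-2) = -½)
1/(65598 + (-155 + 95*N(-1))) = 1/(65598 + (-155 + 95*(-½))) = 1/(65598 + (-155 - 95/2)) = 1/(65598 - 405/2) = 1/(130791/2) = 2/130791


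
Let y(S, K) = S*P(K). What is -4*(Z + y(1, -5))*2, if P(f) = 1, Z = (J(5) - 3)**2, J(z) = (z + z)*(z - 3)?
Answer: -2320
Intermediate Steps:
J(z) = 2*z*(-3 + z) (J(z) = (2*z)*(-3 + z) = 2*z*(-3 + z))
Z = 289 (Z = (2*5*(-3 + 5) - 3)**2 = (2*5*2 - 3)**2 = (20 - 3)**2 = 17**2 = 289)
y(S, K) = S (y(S, K) = S*1 = S)
-4*(Z + y(1, -5))*2 = -4*(289 + 1)*2 = -1160*2 = -4*580 = -2320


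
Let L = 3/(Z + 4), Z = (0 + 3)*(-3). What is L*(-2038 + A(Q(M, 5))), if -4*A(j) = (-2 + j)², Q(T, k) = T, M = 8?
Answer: 6141/5 ≈ 1228.2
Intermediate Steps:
Z = -9 (Z = 3*(-3) = -9)
A(j) = -(-2 + j)²/4
L = -⅗ (L = 3/(-9 + 4) = 3/(-5) = 3*(-⅕) = -⅗ ≈ -0.60000)
L*(-2038 + A(Q(M, 5))) = -3*(-2038 - (-2 + 8)²/4)/5 = -3*(-2038 - ¼*6²)/5 = -3*(-2038 - ¼*36)/5 = -3*(-2038 - 9)/5 = -⅗*(-2047) = 6141/5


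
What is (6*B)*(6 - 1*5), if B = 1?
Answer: 6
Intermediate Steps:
(6*B)*(6 - 1*5) = (6*1)*(6 - 1*5) = 6*(6 - 5) = 6*1 = 6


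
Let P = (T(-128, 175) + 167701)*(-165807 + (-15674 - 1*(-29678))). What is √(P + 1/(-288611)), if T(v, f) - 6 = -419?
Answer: I*√2115294803861343169355/288611 ≈ 1.5936e+5*I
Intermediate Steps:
T(v, f) = -413 (T(v, f) = 6 - 419 = -413)
P = -25394820264 (P = (-413 + 167701)*(-165807 + (-15674 - 1*(-29678))) = 167288*(-165807 + (-15674 + 29678)) = 167288*(-165807 + 14004) = 167288*(-151803) = -25394820264)
√(P + 1/(-288611)) = √(-25394820264 + 1/(-288611)) = √(-25394820264 - 1/288611) = √(-7329224471213305/288611) = I*√2115294803861343169355/288611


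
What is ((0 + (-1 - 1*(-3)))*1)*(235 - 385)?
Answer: -300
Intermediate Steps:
((0 + (-1 - 1*(-3)))*1)*(235 - 385) = ((0 + (-1 + 3))*1)*(-150) = ((0 + 2)*1)*(-150) = (2*1)*(-150) = 2*(-150) = -300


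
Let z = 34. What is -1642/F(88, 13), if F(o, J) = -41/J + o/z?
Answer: 362882/125 ≈ 2903.1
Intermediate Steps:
F(o, J) = -41/J + o/34
-1642/F(88, 13) = -1642/(-41/13 + (1/34)*88) = -1642/(-41*1/13 + 44/17) = -1642/(-41/13 + 44/17) = -1642/(-125/221) = -1642*(-221/125) = 362882/125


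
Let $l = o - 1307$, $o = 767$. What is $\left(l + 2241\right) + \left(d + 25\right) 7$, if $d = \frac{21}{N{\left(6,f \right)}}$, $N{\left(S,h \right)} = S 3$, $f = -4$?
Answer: $\frac{11305}{6} \approx 1884.2$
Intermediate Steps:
$N{\left(S,h \right)} = 3 S$
$d = \frac{7}{6}$ ($d = \frac{21}{3 \cdot 6} = \frac{21}{18} = 21 \cdot \frac{1}{18} = \frac{7}{6} \approx 1.1667$)
$l = -540$ ($l = 767 - 1307 = -540$)
$\left(l + 2241\right) + \left(d + 25\right) 7 = \left(-540 + 2241\right) + \left(\frac{7}{6} + 25\right) 7 = 1701 + \frac{157}{6} \cdot 7 = 1701 + \frac{1099}{6} = \frac{11305}{6}$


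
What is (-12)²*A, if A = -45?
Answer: -6480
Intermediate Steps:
(-12)²*A = (-12)²*(-45) = 144*(-45) = -6480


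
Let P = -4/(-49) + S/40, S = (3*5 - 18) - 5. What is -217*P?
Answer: 899/35 ≈ 25.686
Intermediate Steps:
S = -8 (S = (15 - 18) - 5 = -3 - 5 = -8)
P = -29/245 (P = -4/(-49) - 8/40 = -4*(-1/49) - 8*1/40 = 4/49 - 1/5 = -29/245 ≈ -0.11837)
-217*P = -217*(-29/245) = 899/35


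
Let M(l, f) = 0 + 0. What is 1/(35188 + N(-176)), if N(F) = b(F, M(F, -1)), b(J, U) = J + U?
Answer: 1/35012 ≈ 2.8562e-5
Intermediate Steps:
M(l, f) = 0
N(F) = F (N(F) = F + 0 = F)
1/(35188 + N(-176)) = 1/(35188 - 176) = 1/35012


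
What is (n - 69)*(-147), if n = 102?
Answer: -4851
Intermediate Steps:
(n - 69)*(-147) = (102 - 69)*(-147) = 33*(-147) = -4851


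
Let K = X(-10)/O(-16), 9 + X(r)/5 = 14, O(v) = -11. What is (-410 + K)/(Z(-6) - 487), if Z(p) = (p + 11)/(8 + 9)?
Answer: 77095/91014 ≈ 0.84707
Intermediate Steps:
Z(p) = 11/17 + p/17 (Z(p) = (11 + p)/17 = (11 + p)*(1/17) = 11/17 + p/17)
X(r) = 25 (X(r) = -45 + 5*14 = -45 + 70 = 25)
K = -25/11 (K = 25/(-11) = 25*(-1/11) = -25/11 ≈ -2.2727)
(-410 + K)/(Z(-6) - 487) = (-410 - 25/11)/((11/17 + (1/17)*(-6)) - 487) = -4535/(11*((11/17 - 6/17) - 487)) = -4535/(11*(5/17 - 487)) = -4535/(11*(-8274/17)) = -4535/11*(-17/8274) = 77095/91014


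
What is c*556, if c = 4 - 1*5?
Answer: -556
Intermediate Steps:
c = -1 (c = 4 - 5 = -1)
c*556 = -1*556 = -556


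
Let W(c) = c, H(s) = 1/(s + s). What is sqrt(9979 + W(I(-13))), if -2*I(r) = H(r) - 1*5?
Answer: 3*sqrt(749723)/26 ≈ 99.908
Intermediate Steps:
H(s) = 1/(2*s)
I(r) = 5/2 - 1/(4*r) (I(r) = -(1/(2*r) - 1*5)/2 = -(1/(2*r) - 5)/2 = -(-5 + 1/(2*r))/2 = 5/2 - 1/(4*r))
sqrt(9979 + W(I(-13))) = sqrt(9979 + (1/4)*(-1 + 10*(-13))/(-13)) = sqrt(9979 + (1/4)*(-1/13)*(-1 - 130)) = sqrt(9979 + (1/4)*(-1/13)*(-131)) = sqrt(9979 + 131/52) = sqrt(519039/52) = 3*sqrt(749723)/26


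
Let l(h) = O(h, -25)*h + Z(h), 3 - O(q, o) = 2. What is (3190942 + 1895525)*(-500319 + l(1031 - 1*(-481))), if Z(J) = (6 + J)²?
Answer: 9183702638439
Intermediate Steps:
O(q, o) = 1 (O(q, o) = 3 - 1*2 = 3 - 2 = 1)
l(h) = h + (6 + h)² (l(h) = 1*h + (6 + h)² = h + (6 + h)²)
(3190942 + 1895525)*(-500319 + l(1031 - 1*(-481))) = (3190942 + 1895525)*(-500319 + ((1031 - 1*(-481)) + (6 + (1031 - 1*(-481)))²)) = 5086467*(-500319 + ((1031 + 481) + (6 + (1031 + 481))²)) = 5086467*(-500319 + (1512 + (6 + 1512)²)) = 5086467*(-500319 + (1512 + 1518²)) = 5086467*(-500319 + (1512 + 2304324)) = 5086467*(-500319 + 2305836) = 5086467*1805517 = 9183702638439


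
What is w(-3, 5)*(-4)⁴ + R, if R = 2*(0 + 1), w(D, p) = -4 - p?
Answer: -2302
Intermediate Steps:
R = 2 (R = 2*1 = 2)
w(-3, 5)*(-4)⁴ + R = (-4 - 1*5)*(-4)⁴ + 2 = (-4 - 5)*256 + 2 = -9*256 + 2 = -2304 + 2 = -2302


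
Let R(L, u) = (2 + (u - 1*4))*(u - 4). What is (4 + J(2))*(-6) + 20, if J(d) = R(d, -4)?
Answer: -292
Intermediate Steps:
R(L, u) = (-4 + u)*(-2 + u) (R(L, u) = (2 + (u - 4))*(-4 + u) = (2 + (-4 + u))*(-4 + u) = (-2 + u)*(-4 + u) = (-4 + u)*(-2 + u))
J(d) = 48 (J(d) = 8 + (-4)² - 6*(-4) = 8 + 16 + 24 = 48)
(4 + J(2))*(-6) + 20 = (4 + 48)*(-6) + 20 = 52*(-6) + 20 = -312 + 20 = -292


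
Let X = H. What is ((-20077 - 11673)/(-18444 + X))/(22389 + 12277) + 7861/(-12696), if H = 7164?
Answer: -12806263447/20685618192 ≈ -0.61909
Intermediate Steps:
X = 7164
((-20077 - 11673)/(-18444 + X))/(22389 + 12277) + 7861/(-12696) = ((-20077 - 11673)/(-18444 + 7164))/(22389 + 12277) + 7861/(-12696) = -31750/(-11280)/34666 + 7861*(-1/12696) = -31750*(-1/11280)*(1/34666) - 7861/12696 = (3175/1128)*(1/34666) - 7861/12696 = 3175/39103248 - 7861/12696 = -12806263447/20685618192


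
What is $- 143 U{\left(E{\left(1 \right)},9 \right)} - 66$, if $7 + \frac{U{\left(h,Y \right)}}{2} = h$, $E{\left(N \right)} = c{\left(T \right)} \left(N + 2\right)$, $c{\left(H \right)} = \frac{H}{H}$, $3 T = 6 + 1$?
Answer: $1078$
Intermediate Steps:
$T = \frac{7}{3}$ ($T = \frac{6 + 1}{3} = \frac{1}{3} \cdot 7 = \frac{7}{3} \approx 2.3333$)
$c{\left(H \right)} = 1$
$E{\left(N \right)} = 2 + N$ ($E{\left(N \right)} = 1 \left(N + 2\right) = 1 \left(2 + N\right) = 2 + N$)
$U{\left(h,Y \right)} = -14 + 2 h$
$- 143 U{\left(E{\left(1 \right)},9 \right)} - 66 = - 143 \left(-14 + 2 \left(2 + 1\right)\right) - 66 = - 143 \left(-14 + 2 \cdot 3\right) - 66 = - 143 \left(-14 + 6\right) - 66 = \left(-143\right) \left(-8\right) - 66 = 1144 - 66 = 1078$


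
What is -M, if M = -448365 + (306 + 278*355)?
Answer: 349369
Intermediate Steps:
M = -349369 (M = -448365 + (306 + 98690) = -448365 + 98996 = -349369)
-M = -1*(-349369) = 349369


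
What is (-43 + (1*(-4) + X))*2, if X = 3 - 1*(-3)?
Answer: -82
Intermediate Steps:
X = 6 (X = 3 + 3 = 6)
(-43 + (1*(-4) + X))*2 = (-43 + (1*(-4) + 6))*2 = (-43 + (-4 + 6))*2 = (-43 + 2)*2 = -41*2 = -82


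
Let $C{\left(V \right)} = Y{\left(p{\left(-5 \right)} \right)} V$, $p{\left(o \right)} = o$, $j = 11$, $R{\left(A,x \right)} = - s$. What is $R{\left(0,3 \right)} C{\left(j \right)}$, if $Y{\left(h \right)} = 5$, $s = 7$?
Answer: $-385$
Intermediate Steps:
$R{\left(A,x \right)} = -7$ ($R{\left(A,x \right)} = \left(-1\right) 7 = -7$)
$C{\left(V \right)} = 5 V$
$R{\left(0,3 \right)} C{\left(j \right)} = - 7 \cdot 5 \cdot 11 = \left(-7\right) 55 = -385$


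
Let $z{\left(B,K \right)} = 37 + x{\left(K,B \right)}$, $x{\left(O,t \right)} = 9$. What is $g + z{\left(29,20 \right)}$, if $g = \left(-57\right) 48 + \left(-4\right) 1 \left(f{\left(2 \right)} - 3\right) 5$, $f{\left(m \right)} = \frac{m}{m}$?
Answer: $-2650$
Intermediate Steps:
$f{\left(m \right)} = 1$
$z{\left(B,K \right)} = 46$ ($z{\left(B,K \right)} = 37 + 9 = 46$)
$g = -2696$ ($g = \left(-57\right) 48 + \left(-4\right) 1 \left(1 - 3\right) 5 = -2736 - 4 \left(\left(-2\right) 5\right) = -2736 - -40 = -2736 + 40 = -2696$)
$g + z{\left(29,20 \right)} = -2696 + 46 = -2650$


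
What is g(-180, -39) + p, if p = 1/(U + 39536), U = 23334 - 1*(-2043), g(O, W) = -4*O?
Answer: 46737361/64913 ≈ 720.00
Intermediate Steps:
U = 25377 (U = 23334 + 2043 = 25377)
p = 1/64913 (p = 1/(25377 + 39536) = 1/64913 ≈ 1.5405e-5)
g(-180, -39) + p = -4*(-180) + 1/64913 = 720 + 1/64913 = 46737361/64913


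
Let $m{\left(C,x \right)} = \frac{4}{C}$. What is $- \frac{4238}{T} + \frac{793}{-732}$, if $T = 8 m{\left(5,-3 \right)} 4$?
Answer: $- \frac{31993}{192} \approx -166.63$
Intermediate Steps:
$T = \frac{128}{5}$ ($T = 8 \cdot \frac{4}{5} \cdot 4 = \frac{32}{5} \cdot 4 = \frac{128}{5} \approx 25.6$)
$- \frac{4238}{T} + \frac{793}{-732} = - \frac{4238}{\frac{128}{5}} + \frac{793}{-732} = \left(-4238\right) \frac{5}{128} + 793 \left(- \frac{1}{732}\right) = - \frac{10595}{64} - \frac{13}{12} = - \frac{31993}{192}$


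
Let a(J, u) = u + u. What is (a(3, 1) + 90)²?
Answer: 8464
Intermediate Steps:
a(J, u) = 2*u
(a(3, 1) + 90)² = (2*1 + 90)² = (2 + 90)² = 92² = 8464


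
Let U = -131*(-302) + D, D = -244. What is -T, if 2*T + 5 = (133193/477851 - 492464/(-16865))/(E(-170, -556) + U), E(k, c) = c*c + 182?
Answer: 14047975293010891/5619285145490280 ≈ 2.5000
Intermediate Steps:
U = 39318 (U = -131*(-302) - 244 = 39562 - 244 = 39318)
E(k, c) = 182 + c² (E(k, c) = c² + 182 = 182 + c²)
T = -14047975293010891/5619285145490280 (T = -5/2 + ((133193/477851 - 492464/(-16865))/((182 + (-556)²) + 39318))/2 = -5/2 + ((133193*(1/477851) - 492464*(-1/16865))/((182 + 309136) + 39318))/2 = -5/2 + ((133193/477851 + 492464/16865)/(309318 + 39318))/2 = -5/2 + ((237570714809/8058957115)/348636)/2 = -5/2 + ((237570714809/8058957115)*(1/348636))/2 = -5/2 + (½)*(237570714809/2809642572745140) = -5/2 + 237570714809/5619285145490280 = -14047975293010891/5619285145490280 ≈ -2.5000)
-T = -1*(-14047975293010891/5619285145490280) = 14047975293010891/5619285145490280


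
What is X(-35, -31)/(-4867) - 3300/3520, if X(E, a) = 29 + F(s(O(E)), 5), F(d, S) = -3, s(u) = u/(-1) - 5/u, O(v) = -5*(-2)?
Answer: -73421/77872 ≈ -0.94284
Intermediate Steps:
O(v) = 10
s(u) = -u - 5/u (s(u) = u*(-1) - 5/u = -u - 5/u)
X(E, a) = 26 (X(E, a) = 29 - 3 = 26)
X(-35, -31)/(-4867) - 3300/3520 = 26/(-4867) - 3300/3520 = 26*(-1/4867) - 3300*1/3520 = -26/4867 - 15/16 = -73421/77872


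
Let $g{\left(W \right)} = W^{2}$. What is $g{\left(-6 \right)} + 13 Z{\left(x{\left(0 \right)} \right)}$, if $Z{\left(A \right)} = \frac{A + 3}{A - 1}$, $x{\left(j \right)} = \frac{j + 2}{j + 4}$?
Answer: $-55$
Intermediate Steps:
$x{\left(j \right)} = \frac{2 + j}{4 + j}$
$Z{\left(A \right)} = \frac{3 + A}{-1 + A}$
$g{\left(-6 \right)} + 13 Z{\left(x{\left(0 \right)} \right)} = \left(-6\right)^{2} + 13 \frac{3 + \frac{2 + 0}{4 + 0}}{-1 + \frac{2 + 0}{4 + 0}} = 36 + 13 \frac{3 + \frac{1}{4} \cdot 2}{-1 + \frac{1}{4} \cdot 2} = 36 + 13 \frac{3 + \frac{1}{2}}{-1 + \frac{1}{2}} = 36 + 13 \frac{1}{- \frac{1}{2}} \cdot \frac{7}{2} = 36 + 13 \left(\left(-2\right) \frac{7}{2}\right) = 36 + 13 \left(-7\right) = 36 - 91 = -55$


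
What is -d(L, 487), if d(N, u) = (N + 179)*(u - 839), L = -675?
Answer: -174592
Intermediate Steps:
d(N, u) = (-839 + u)*(179 + N) (d(N, u) = (179 + N)*(-839 + u) = (-839 + u)*(179 + N))
-d(L, 487) = -(-150181 - 839*(-675) + 179*487 - 675*487) = -(-150181 + 566325 + 87173 - 328725) = -1*174592 = -174592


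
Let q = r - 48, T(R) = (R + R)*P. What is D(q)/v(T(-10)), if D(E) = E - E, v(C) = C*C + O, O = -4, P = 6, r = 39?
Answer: 0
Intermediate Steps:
T(R) = 12*R (T(R) = (R + R)*6 = (2*R)*6 = 12*R)
q = -9 (q = 39 - 48 = -9)
v(C) = -4 + C**2 (v(C) = C*C - 4 = C**2 - 4 = -4 + C**2)
D(E) = 0
D(q)/v(T(-10)) = 0/(-4 + (12*(-10))**2) = 0/(-4 + (-120)**2) = 0/(-4 + 14400) = 0/14396 = 0*(1/14396) = 0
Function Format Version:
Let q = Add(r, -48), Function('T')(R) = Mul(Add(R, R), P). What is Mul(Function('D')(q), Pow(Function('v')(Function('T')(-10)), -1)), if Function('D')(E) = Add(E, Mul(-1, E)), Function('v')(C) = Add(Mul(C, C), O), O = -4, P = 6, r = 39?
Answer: 0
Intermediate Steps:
Function('T')(R) = Mul(12, R) (Function('T')(R) = Mul(Add(R, R), 6) = Mul(Mul(2, R), 6) = Mul(12, R))
q = -9 (q = Add(39, -48) = -9)
Function('v')(C) = Add(-4, Pow(C, 2)) (Function('v')(C) = Add(Mul(C, C), -4) = Add(Pow(C, 2), -4) = Add(-4, Pow(C, 2)))
Function('D')(E) = 0
Mul(Function('D')(q), Pow(Function('v')(Function('T')(-10)), -1)) = Mul(0, Pow(Add(-4, Pow(Mul(12, -10), 2)), -1)) = Mul(0, Pow(Add(-4, Pow(-120, 2)), -1)) = Mul(0, Pow(Add(-4, 14400), -1)) = Mul(0, Pow(14396, -1)) = Mul(0, Rational(1, 14396)) = 0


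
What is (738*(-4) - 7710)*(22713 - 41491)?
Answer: 200211036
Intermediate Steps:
(738*(-4) - 7710)*(22713 - 41491) = (-2952 - 7710)*(-18778) = -10662*(-18778) = 200211036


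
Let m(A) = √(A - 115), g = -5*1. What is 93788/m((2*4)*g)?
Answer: -93788*I*√155/155 ≈ -7533.2*I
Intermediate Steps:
g = -5
m(A) = √(-115 + A)
93788/m((2*4)*g) = 93788/(√(-115 + (2*4)*(-5))) = 93788/(√(-115 + 8*(-5))) = 93788/(√(-115 - 40)) = 93788/(√(-155)) = 93788/((I*√155)) = 93788*(-I*√155/155) = -93788*I*√155/155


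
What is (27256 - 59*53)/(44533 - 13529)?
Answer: 24129/31004 ≈ 0.77825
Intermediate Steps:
(27256 - 59*53)/(44533 - 13529) = (27256 - 3127)/31004 = 24129*(1/31004) = 24129/31004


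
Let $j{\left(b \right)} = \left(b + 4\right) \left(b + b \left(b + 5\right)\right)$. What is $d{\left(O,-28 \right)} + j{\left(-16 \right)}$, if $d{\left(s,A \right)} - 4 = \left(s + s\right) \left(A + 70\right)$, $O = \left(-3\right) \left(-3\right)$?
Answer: $-1160$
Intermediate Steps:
$O = 9$
$d{\left(s,A \right)} = 4 + 2 s \left(70 + A\right)$ ($d{\left(s,A \right)} = 4 + \left(s + s\right) \left(A + 70\right) = 4 + 2 s \left(70 + A\right)$)
$j{\left(b \right)} = \left(4 + b\right) \left(b + b \left(5 + b\right)\right)$
$d{\left(O,-28 \right)} + j{\left(-16 \right)} = \left(4 + 140 \cdot 9 + 2 \left(-28\right) 9\right) - 16 \left(24 + \left(-16\right)^{2} + 10 \left(-16\right)\right) = \left(4 + 1260 - 504\right) - 16 \left(24 + 256 - 160\right) = 760 - 1920 = -1160$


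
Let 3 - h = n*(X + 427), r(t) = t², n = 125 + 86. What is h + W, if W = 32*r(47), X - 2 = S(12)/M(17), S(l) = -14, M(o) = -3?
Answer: -62438/3 ≈ -20813.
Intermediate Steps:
n = 211
X = 20/3 (X = 2 - 14/(-3) = 2 - 14*(-⅓) = 2 + 14/3 = 20/3 ≈ 6.6667)
h = -274502/3 (h = 3 - 211*(20/3 + 427) = 3 - 211*1301/3 = 3 - 1*274511/3 = 3 - 274511/3 = -274502/3 ≈ -91501.)
W = 70688 (W = 32*47² = 32*2209 = 70688)
h + W = -274502/3 + 70688 = -62438/3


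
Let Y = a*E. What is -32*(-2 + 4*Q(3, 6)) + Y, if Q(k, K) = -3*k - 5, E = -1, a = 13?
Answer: 1843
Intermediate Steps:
Q(k, K) = -5 - 3*k
Y = -13 (Y = 13*(-1) = -13)
-32*(-2 + 4*Q(3, 6)) + Y = -32*(-2 + 4*(-5 - 3*3)) - 13 = -32*(-2 + 4*(-5 - 9)) - 13 = -32*(-2 + 4*(-14)) - 13 = -32*(-2 - 56) - 13 = -32*(-58) - 13 = 1856 - 13 = 1843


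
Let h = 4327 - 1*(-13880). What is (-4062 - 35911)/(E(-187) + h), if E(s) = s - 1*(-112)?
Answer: -39973/18132 ≈ -2.2046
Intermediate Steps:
h = 18207 (h = 4327 + 13880 = 18207)
E(s) = 112 + s (E(s) = s + 112 = 112 + s)
(-4062 - 35911)/(E(-187) + h) = (-4062 - 35911)/((112 - 187) + 18207) = -39973/(-75 + 18207) = -39973/18132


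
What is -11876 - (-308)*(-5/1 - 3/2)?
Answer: -13878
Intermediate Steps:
-11876 - (-308)*(-5/1 - 3/2) = -11876 - (-308)*(-5*1 - 3*½) = -11876 - (-308)*(-5 - 3/2) = -11876 - (-308)*(-13)/2 = -11876 - 1*2002 = -11876 - 2002 = -13878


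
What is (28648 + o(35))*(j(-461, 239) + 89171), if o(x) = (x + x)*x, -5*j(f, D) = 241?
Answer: 13857704172/5 ≈ 2.7715e+9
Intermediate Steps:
j(f, D) = -241/5 (j(f, D) = -1/5*241 = -241/5)
o(x) = 2*x**2 (o(x) = (2*x)*x = 2*x**2)
(28648 + o(35))*(j(-461, 239) + 89171) = (28648 + 2*35**2)*(-241/5 + 89171) = (28648 + 2*1225)*(445614/5) = (28648 + 2450)*(445614/5) = 31098*(445614/5) = 13857704172/5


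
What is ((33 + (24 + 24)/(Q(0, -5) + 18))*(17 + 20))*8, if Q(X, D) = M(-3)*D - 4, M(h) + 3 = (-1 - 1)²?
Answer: 34040/3 ≈ 11347.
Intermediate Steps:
M(h) = 1 (M(h) = -3 + (-1 - 1)² = -3 + (-2)² = -3 + 4 = 1)
Q(X, D) = -4 + D (Q(X, D) = 1*D - 4 = D - 4 = -4 + D)
((33 + (24 + 24)/(Q(0, -5) + 18))*(17 + 20))*8 = ((33 + (24 + 24)/((-4 - 5) + 18))*(17 + 20))*8 = ((33 + 48/(-9 + 18))*37)*8 = ((33 + 48/9)*37)*8 = ((33 + 48*(⅑))*37)*8 = ((33 + 16/3)*37)*8 = ((115/3)*37)*8 = (4255/3)*8 = 34040/3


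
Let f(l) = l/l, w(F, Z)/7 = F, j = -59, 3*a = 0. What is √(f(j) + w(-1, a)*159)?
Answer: 2*I*√278 ≈ 33.347*I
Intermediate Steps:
a = 0 (a = (⅓)*0 = 0)
w(F, Z) = 7*F
f(l) = 1
√(f(j) + w(-1, a)*159) = √(1 + (7*(-1))*159) = √(1 - 7*159) = √(1 - 1113) = √(-1112) = 2*I*√278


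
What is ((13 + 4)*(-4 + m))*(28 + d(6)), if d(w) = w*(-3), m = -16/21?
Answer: -17000/21 ≈ -809.52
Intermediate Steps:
m = -16/21 (m = -16*1/21 = -16/21 ≈ -0.76190)
d(w) = -3*w
((13 + 4)*(-4 + m))*(28 + d(6)) = ((13 + 4)*(-4 - 16/21))*(28 - 3*6) = (17*(-100/21))*(28 - 18) = -1700/21*10 = -17000/21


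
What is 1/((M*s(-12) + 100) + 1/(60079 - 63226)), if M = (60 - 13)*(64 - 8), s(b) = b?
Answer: -3147/99080149 ≈ -3.1762e-5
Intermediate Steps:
M = 2632 (M = 47*56 = 2632)
1/((M*s(-12) + 100) + 1/(60079 - 63226)) = 1/((2632*(-12) + 100) + 1/(60079 - 63226)) = 1/((-31584 + 100) + 1/(-3147)) = 1/(-31484 - 1/3147) = 1/(-99080149/3147) = -3147/99080149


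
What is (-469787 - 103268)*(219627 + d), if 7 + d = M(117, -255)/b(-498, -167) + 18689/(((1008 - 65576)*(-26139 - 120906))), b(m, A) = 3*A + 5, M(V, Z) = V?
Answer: -2116698334421463847019/16818654192 ≈ -1.2585e+11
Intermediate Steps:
b(m, A) = 5 + 3*A
d = -4259424741137/588652896720 (d = -7 + (117/(5 + 3*(-167)) + 18689/(((1008 - 65576)*(-26139 - 120906)))) = -7 + (117/(5 - 501) + 18689/((-64568*(-147045)))) = -7 + (117/(-496) + 18689/9494401560) = -7 + (117*(-1/496) + 18689*(1/9494401560)) = -7 + (-117/496 + 18689/9494401560) = -7 - 138854464097/588652896720 = -4259424741137/588652896720 ≈ -7.2359)
(-469787 - 103268)*(219627 + d) = (-469787 - 103268)*(219627 - 4259424741137/588652896720) = -573055*129279810323182303/588652896720 = -2116698334421463847019/16818654192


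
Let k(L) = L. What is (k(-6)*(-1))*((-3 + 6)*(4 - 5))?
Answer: -18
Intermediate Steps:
(k(-6)*(-1))*((-3 + 6)*(4 - 5)) = (-6*(-1))*((-3 + 6)*(4 - 5)) = 6*(3*(-1)) = 6*(-3) = -18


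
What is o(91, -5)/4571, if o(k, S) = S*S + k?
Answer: 116/4571 ≈ 0.025377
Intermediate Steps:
o(k, S) = k + S² (o(k, S) = S² + k = k + S²)
o(91, -5)/4571 = (91 + (-5)²)/4571 = (91 + 25)*(1/4571) = 116*(1/4571) = 116/4571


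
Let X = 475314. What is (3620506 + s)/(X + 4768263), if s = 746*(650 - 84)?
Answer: 4042742/5243577 ≈ 0.77099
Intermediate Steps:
s = 422236 (s = 746*566 = 422236)
(3620506 + s)/(X + 4768263) = (3620506 + 422236)/(475314 + 4768263) = 4042742/5243577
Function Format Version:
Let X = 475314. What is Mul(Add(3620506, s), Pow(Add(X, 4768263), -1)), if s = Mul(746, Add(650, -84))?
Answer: Rational(4042742, 5243577) ≈ 0.77099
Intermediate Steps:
s = 422236 (s = Mul(746, 566) = 422236)
Mul(Add(3620506, s), Pow(Add(X, 4768263), -1)) = Mul(Add(3620506, 422236), Pow(Add(475314, 4768263), -1)) = Mul(4042742, Pow(5243577, -1)) = Mul(4042742, Rational(1, 5243577)) = Rational(4042742, 5243577)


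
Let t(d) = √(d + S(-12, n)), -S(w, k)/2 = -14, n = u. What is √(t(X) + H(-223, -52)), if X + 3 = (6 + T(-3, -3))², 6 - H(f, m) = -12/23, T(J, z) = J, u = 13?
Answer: √(3450 + 529*√34)/23 ≈ 3.5146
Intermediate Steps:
n = 13
H(f, m) = 150/23 (H(f, m) = 6 - (-12)/23 = 6 - 1*(-12/23) = 6 + 12/23 = 150/23)
S(w, k) = 28 (S(w, k) = -2*(-14) = 28)
X = 6 (X = -3 + (6 - 3)² = -3 + 3² = -3 + 9 = 6)
t(d) = √(28 + d) (t(d) = √(d + 28) = √(28 + d))
√(t(X) + H(-223, -52)) = √(√(28 + 6) + 150/23) = √(√34 + 150/23) = √(150/23 + √34)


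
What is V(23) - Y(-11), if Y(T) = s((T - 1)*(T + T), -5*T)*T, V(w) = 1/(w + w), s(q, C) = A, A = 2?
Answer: 1013/46 ≈ 22.022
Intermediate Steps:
s(q, C) = 2
V(w) = 1/(2*w)
Y(T) = 2*T
V(23) - Y(-11) = (1/2)/23 - 2*(-11) = (1/2)*(1/23) - 1*(-22) = 1/46 + 22 = 1013/46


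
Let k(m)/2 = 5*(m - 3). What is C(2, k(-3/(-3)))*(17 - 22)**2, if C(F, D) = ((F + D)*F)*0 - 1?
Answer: -25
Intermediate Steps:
k(m) = -30 + 10*m (k(m) = 2*(5*(m - 3)) = 2*(5*(-3 + m)) = 2*(-15 + 5*m) = -30 + 10*m)
C(F, D) = -1 (C(F, D) = ((D + F)*F)*0 - 1 = (F*(D + F))*0 - 1 = 0 - 1 = -1)
C(2, k(-3/(-3)))*(17 - 22)**2 = -(17 - 22)**2 = -1*(-5)**2 = -1*25 = -25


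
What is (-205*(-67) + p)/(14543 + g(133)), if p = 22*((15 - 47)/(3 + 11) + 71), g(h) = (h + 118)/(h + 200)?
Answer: 35540091/33901490 ≈ 1.0483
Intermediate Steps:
g(h) = (118 + h)/(200 + h)
p = 10582/7 (p = 22*(-32/14 + 71) = 22*(-32*1/14 + 71) = 22*(-16/7 + 71) = 22*(481/7) = 10582/7 ≈ 1511.7)
(-205*(-67) + p)/(14543 + g(133)) = (-205*(-67) + 10582/7)/(14543 + (118 + 133)/(200 + 133)) = (13735 + 10582/7)/(14543 + 251/333) = 106727/(7*(14543 + (1/333)*251)) = 106727/(7*(14543 + 251/333)) = 106727/(7*(4843070/333)) = (106727/7)*(333/4843070) = 35540091/33901490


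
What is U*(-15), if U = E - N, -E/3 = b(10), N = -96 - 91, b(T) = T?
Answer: -2355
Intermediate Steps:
N = -187
E = -30 (E = -3*10 = -30)
U = 157 (U = -30 - 1*(-187) = -30 + 187 = 157)
U*(-15) = 157*(-15) = -2355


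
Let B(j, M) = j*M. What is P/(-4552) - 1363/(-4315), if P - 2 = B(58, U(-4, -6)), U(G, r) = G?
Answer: 3598413/9820940 ≈ 0.36640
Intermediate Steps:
B(j, M) = M*j
P = -230 (P = 2 - 4*58 = 2 - 232 = -230)
P/(-4552) - 1363/(-4315) = -230/(-4552) - 1363/(-4315) = -230*(-1/4552) - 1363*(-1/4315) = 115/2276 + 1363/4315 = 3598413/9820940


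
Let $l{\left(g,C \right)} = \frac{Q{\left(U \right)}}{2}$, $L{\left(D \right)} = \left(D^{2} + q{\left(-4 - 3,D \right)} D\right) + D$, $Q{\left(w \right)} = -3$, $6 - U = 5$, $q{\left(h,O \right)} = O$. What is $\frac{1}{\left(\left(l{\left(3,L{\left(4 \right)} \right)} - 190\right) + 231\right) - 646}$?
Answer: $- \frac{2}{1213} \approx -0.0016488$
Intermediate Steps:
$U = 1$ ($U = 6 - 5 = 1$)
$L{\left(D \right)} = D + 2 D^{2}$ ($L{\left(D \right)} = \left(D^{2} + D D\right) + D = \left(D^{2} + D^{2}\right) + D = 2 D^{2} + D = D + 2 D^{2}$)
$l{\left(g,C \right)} = - \frac{3}{2}$
$\frac{1}{\left(\left(l{\left(3,L{\left(4 \right)} \right)} - 190\right) + 231\right) - 646} = \frac{1}{\left(\left(- \frac{3}{2} - 190\right) + 231\right) - 646} = \frac{1}{\left(- \frac{383}{2} + 231\right) - 646} = \frac{1}{\frac{79}{2} - 646} = \frac{1}{- \frac{1213}{2}} = - \frac{2}{1213}$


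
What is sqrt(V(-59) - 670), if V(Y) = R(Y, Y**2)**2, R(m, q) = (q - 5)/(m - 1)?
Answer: sqrt(604411)/15 ≈ 51.829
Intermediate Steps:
R(m, q) = (-5 + q)/(-1 + m)
V(Y) = (-5 + Y**2)**2/(-1 + Y)**2 (V(Y) = ((-5 + Y**2)/(-1 + Y))**2 = (-5 + Y**2)**2/(-1 + Y)**2)
sqrt(V(-59) - 670) = sqrt((-5 + (-59)**2)**2/(-1 - 59)**2 - 670) = sqrt((-5 + 3481)**2/(-60)**2 - 670) = sqrt((1/3600)*3476**2 - 670) = sqrt((1/3600)*12082576 - 670) = sqrt(755161/225 - 670) = sqrt(604411/225) = sqrt(604411)/15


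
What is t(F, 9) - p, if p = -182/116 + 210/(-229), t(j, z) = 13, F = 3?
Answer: 205685/13282 ≈ 15.486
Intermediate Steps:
p = -33019/13282 (p = -182*1/116 + 210*(-1/229) = -91/58 - 210/229 = -33019/13282 ≈ -2.4860)
t(F, 9) - p = 13 - 1*(-33019/13282) = 13 + 33019/13282 = 205685/13282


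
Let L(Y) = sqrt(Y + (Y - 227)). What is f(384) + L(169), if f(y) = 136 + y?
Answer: 520 + sqrt(111) ≈ 530.54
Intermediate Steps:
L(Y) = sqrt(-227 + 2*Y) (L(Y) = sqrt(Y + (-227 + Y)) = sqrt(-227 + 2*Y))
f(384) + L(169) = (136 + 384) + sqrt(-227 + 2*169) = 520 + sqrt(-227 + 338) = 520 + sqrt(111)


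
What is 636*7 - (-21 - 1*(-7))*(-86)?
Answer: 3248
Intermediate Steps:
636*7 - (-21 - 1*(-7))*(-86) = 4452 - (-21 + 7)*(-86) = 4452 - (-14)*(-86) = 4452 - 1*1204 = 4452 - 1204 = 3248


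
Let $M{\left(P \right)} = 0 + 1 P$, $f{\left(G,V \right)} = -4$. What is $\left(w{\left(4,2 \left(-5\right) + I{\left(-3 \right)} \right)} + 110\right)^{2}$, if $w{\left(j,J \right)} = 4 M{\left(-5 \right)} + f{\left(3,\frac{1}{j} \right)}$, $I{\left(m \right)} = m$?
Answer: $7396$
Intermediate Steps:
$M{\left(P \right)} = P$ ($M{\left(P \right)} = 0 + P = P$)
$w{\left(j,J \right)} = -24$ ($w{\left(j,J \right)} = 4 \left(-5\right) - 4 = -20 - 4 = -24$)
$\left(w{\left(4,2 \left(-5\right) + I{\left(-3 \right)} \right)} + 110\right)^{2} = \left(-24 + 110\right)^{2} = 86^{2} = 7396$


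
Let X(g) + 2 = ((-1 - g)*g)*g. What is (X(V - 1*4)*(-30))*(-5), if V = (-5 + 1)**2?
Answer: -281100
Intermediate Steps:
V = 16 (V = (-4)**2 = 16)
X(g) = -2 + g**2*(-1 - g) (X(g) = -2 + ((-1 - g)*g)*g = -2 + (g*(-1 - g))*g = -2 + g**2*(-1 - g))
(X(V - 1*4)*(-30))*(-5) = ((-2 - (16 - 1*4)**2 - (16 - 1*4)**3)*(-30))*(-5) = ((-2 - (16 - 4)**2 - (16 - 4)**3)*(-30))*(-5) = ((-2 - 1*12**2 - 1*12**3)*(-30))*(-5) = ((-2 - 1*144 - 1*1728)*(-30))*(-5) = ((-2 - 144 - 1728)*(-30))*(-5) = -1874*(-30)*(-5) = 56220*(-5) = -281100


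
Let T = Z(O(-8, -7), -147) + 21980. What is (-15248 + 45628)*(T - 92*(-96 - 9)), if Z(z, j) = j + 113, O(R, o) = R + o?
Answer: 960190280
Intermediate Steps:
Z(z, j) = 113 + j
T = 21946 (T = (113 - 147) + 21980 = -34 + 21980 = 21946)
(-15248 + 45628)*(T - 92*(-96 - 9)) = (-15248 + 45628)*(21946 - 92*(-96 - 9)) = 30380*(21946 - 92*(-105)) = 30380*(21946 + 9660) = 30380*31606 = 960190280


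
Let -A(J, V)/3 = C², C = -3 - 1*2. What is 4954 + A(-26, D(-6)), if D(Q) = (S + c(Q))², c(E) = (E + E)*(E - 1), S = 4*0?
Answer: 4879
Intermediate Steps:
S = 0
C = -5 (C = -3 - 2 = -5)
c(E) = 2*E*(-1 + E) (c(E) = (2*E)*(-1 + E) = 2*E*(-1 + E))
D(Q) = 4*Q²*(-1 + Q)² (D(Q) = (0 + 2*Q*(-1 + Q))² = (2*Q*(-1 + Q))² = 4*Q²*(-1 + Q)²)
A(J, V) = -75 (A(J, V) = -3*(-5)² = -3*25 = -75)
4954 + A(-26, D(-6)) = 4954 - 75 = 4879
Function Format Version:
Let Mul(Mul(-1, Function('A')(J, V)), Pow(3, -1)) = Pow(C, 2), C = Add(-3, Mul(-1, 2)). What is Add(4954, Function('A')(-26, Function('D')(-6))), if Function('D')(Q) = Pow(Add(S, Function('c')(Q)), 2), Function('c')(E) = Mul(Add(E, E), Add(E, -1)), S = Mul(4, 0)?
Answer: 4879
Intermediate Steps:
S = 0
C = -5 (C = Add(-3, -2) = -5)
Function('c')(E) = Mul(2, E, Add(-1, E)) (Function('c')(E) = Mul(Mul(2, E), Add(-1, E)) = Mul(2, E, Add(-1, E)))
Function('D')(Q) = Mul(4, Pow(Q, 2), Pow(Add(-1, Q), 2)) (Function('D')(Q) = Pow(Add(0, Mul(2, Q, Add(-1, Q))), 2) = Pow(Mul(2, Q, Add(-1, Q)), 2) = Mul(4, Pow(Q, 2), Pow(Add(-1, Q), 2)))
Function('A')(J, V) = -75 (Function('A')(J, V) = Mul(-3, Pow(-5, 2)) = Mul(-3, 25) = -75)
Add(4954, Function('A')(-26, Function('D')(-6))) = Add(4954, -75) = 4879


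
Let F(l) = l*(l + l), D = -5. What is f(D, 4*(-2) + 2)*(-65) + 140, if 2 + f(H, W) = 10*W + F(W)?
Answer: -510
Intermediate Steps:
F(l) = 2*l**2 (F(l) = l*(2*l) = 2*l**2)
f(H, W) = -2 + 2*W**2 + 10*W (f(H, W) = -2 + (10*W + 2*W**2) = -2 + (2*W**2 + 10*W) = -2 + 2*W**2 + 10*W)
f(D, 4*(-2) + 2)*(-65) + 140 = (-2 + 2*(4*(-2) + 2)**2 + 10*(4*(-2) + 2))*(-65) + 140 = (-2 + 2*(-8 + 2)**2 + 10*(-8 + 2))*(-65) + 140 = (-2 + 2*(-6)**2 + 10*(-6))*(-65) + 140 = (-2 + 2*36 - 60)*(-65) + 140 = (-2 + 72 - 60)*(-65) + 140 = 10*(-65) + 140 = -650 + 140 = -510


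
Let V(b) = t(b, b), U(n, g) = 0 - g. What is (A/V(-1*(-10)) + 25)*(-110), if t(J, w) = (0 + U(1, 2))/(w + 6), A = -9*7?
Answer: -58190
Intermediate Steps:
U(n, g) = -g
A = -63
t(J, w) = -2/(6 + w) (t(J, w) = (0 - 1*2)/(w + 6) = (0 - 2)/(6 + w) = -2/(6 + w))
V(b) = -2/(6 + b)
(A/V(-1*(-10)) + 25)*(-110) = (-63/((-2/(6 - 1*(-10)))) + 25)*(-110) = (-63/((-2/(6 + 10))) + 25)*(-110) = (-63/((-2/16)) + 25)*(-110) = (-63/((-2*1/16)) + 25)*(-110) = (-63/(-1/8) + 25)*(-110) = (-63*(-8) + 25)*(-110) = (504 + 25)*(-110) = 529*(-110) = -58190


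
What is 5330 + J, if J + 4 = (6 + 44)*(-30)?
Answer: 3826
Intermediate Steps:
J = -1504 (J = -4 + (6 + 44)*(-30) = -4 + 50*(-30) = -4 - 1500 = -1504)
5330 + J = 5330 - 1504 = 3826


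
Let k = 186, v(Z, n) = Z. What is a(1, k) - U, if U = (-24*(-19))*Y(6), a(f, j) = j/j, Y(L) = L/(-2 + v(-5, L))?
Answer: 2743/7 ≈ 391.86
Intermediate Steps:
Y(L) = -L/7 (Y(L) = L/(-2 - 5) = L/(-7) = -L/7)
a(f, j) = 1
U = -2736/7 (U = (-24*(-19))*(-⅐*6) = 456*(-6/7) = -2736/7 ≈ -390.86)
a(1, k) - U = 1 - 1*(-2736/7) = 1 + 2736/7 = 2743/7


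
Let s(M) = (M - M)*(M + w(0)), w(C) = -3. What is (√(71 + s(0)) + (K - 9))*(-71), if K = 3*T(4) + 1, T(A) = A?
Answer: -284 - 71*√71 ≈ -882.26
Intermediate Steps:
s(M) = 0 (s(M) = (M - M)*(M - 3) = 0*(-3 + M) = 0)
K = 13 (K = 3*4 + 1 = 12 + 1 = 13)
(√(71 + s(0)) + (K - 9))*(-71) = (√(71 + 0) + (13 - 9))*(-71) = (√71 + 4)*(-71) = (4 + √71)*(-71) = -284 - 71*√71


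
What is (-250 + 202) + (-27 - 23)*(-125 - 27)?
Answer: 7552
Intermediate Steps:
(-250 + 202) + (-27 - 23)*(-125 - 27) = -48 - 50*(-152) = -48 + 7600 = 7552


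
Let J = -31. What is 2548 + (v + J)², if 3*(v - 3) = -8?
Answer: 31396/9 ≈ 3488.4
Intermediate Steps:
v = ⅓ (v = 3 + (⅓)*(-8) = 3 - 8/3 = ⅓ ≈ 0.33333)
2548 + (v + J)² = 2548 + (⅓ - 31)² = 2548 + (-92/3)² = 2548 + 8464/9 = 31396/9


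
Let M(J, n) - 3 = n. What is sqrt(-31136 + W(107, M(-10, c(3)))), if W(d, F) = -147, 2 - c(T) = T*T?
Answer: I*sqrt(31283) ≈ 176.87*I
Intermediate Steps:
c(T) = 2 - T**2 (c(T) = 2 - T*T = 2 - T**2)
M(J, n) = 3 + n
sqrt(-31136 + W(107, M(-10, c(3)))) = sqrt(-31136 - 147) = sqrt(-31283) = I*sqrt(31283)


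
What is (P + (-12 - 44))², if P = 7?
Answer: 2401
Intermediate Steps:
(P + (-12 - 44))² = (7 + (-12 - 44))² = (7 - 56)² = (-49)² = 2401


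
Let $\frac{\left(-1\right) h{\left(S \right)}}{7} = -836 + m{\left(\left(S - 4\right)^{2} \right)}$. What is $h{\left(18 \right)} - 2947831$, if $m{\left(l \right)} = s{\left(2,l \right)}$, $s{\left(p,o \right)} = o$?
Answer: $-2943351$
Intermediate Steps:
$m{\left(l \right)} = l$
$h{\left(S \right)} = 5852 - 7 \left(-4 + S\right)^{2}$ ($h{\left(S \right)} = - 7 \left(-836 + \left(S - 4\right)^{2}\right) = - 7 \left(-836 + \left(-4 + S\right)^{2}\right) = 5852 - 7 \left(-4 + S\right)^{2}$)
$h{\left(18 \right)} - 2947831 = \left(5852 - 7 \left(-4 + 18\right)^{2}\right) - 2947831 = \left(5852 - 7 \cdot 14^{2}\right) - 2947831 = \left(5852 - 1372\right) - 2947831 = 4480 - 2947831 = -2943351$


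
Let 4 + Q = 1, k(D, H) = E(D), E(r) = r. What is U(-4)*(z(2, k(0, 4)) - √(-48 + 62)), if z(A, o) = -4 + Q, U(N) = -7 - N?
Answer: 21 + 3*√14 ≈ 32.225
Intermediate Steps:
k(D, H) = D
Q = -3 (Q = -4 + 1 = -3)
z(A, o) = -7 (z(A, o) = -4 - 3 = -7)
U(-4)*(z(2, k(0, 4)) - √(-48 + 62)) = (-7 - 1*(-4))*(-7 - √(-48 + 62)) = (-7 + 4)*(-7 - √14) = -3*(-7 - √14) = 21 + 3*√14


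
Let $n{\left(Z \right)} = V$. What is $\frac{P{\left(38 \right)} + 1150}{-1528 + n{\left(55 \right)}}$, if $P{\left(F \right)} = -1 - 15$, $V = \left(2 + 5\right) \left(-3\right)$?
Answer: $- \frac{1134}{1549} \approx -0.73209$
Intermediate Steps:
$V = -21$ ($V = 7 \left(-3\right) = -21$)
$n{\left(Z \right)} = -21$
$P{\left(F \right)} = -16$ ($P{\left(F \right)} = -1 - 15 = -16$)
$\frac{P{\left(38 \right)} + 1150}{-1528 + n{\left(55 \right)}} = \frac{-16 + 1150}{-1528 - 21} = \frac{1134}{-1549} = 1134 \left(- \frac{1}{1549}\right) = - \frac{1134}{1549}$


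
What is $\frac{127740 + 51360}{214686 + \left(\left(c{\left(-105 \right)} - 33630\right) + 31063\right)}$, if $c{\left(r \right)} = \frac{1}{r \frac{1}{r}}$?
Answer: $\frac{8955}{10606} \approx 0.84433$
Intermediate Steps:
$c{\left(r \right)} = 1$ ($c{\left(r \right)} = 1^{-1} = 1$)
$\frac{127740 + 51360}{214686 + \left(\left(c{\left(-105 \right)} - 33630\right) + 31063\right)} = \frac{127740 + 51360}{214686 + \left(\left(1 - 33630\right) + 31063\right)} = \frac{179100}{214686 + \left(-33629 + 31063\right)} = \frac{179100}{214686 - 2566} = \frac{179100}{212120} = 179100 \cdot \frac{1}{212120} = \frac{8955}{10606}$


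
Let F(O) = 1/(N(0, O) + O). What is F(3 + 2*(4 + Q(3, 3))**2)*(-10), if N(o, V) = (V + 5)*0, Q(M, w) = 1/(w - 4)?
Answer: -10/21 ≈ -0.47619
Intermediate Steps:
Q(M, w) = 1/(-4 + w)
N(o, V) = 0 (N(o, V) = (5 + V)*0 = 0)
F(O) = 1/O (F(O) = 1/(0 + O) = 1/O)
F(3 + 2*(4 + Q(3, 3))**2)*(-10) = -10/(3 + 2*(4 + 1/(-4 + 3))**2) = -10/(3 + 2*(4 + 1/(-1))**2) = -10/(3 + 2*(4 - 1)**2) = -10/(3 + 2*3**2) = -10/(3 + 2*9) = -10/(3 + 18) = -10/21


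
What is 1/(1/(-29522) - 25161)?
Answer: -29522/742803043 ≈ -3.9744e-5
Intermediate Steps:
1/(1/(-29522) - 25161) = 1/(-1/29522 - 25161) = 1/(-742803043/29522) = -29522/742803043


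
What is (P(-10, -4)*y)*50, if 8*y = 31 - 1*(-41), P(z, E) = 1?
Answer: 450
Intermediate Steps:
y = 9 (y = (31 - 1*(-41))/8 = (31 + 41)/8 = (1/8)*72 = 9)
(P(-10, -4)*y)*50 = (1*9)*50 = 9*50 = 450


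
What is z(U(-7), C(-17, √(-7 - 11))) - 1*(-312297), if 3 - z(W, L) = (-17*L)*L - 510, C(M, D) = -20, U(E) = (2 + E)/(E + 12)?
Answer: 319610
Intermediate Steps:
U(E) = (2 + E)/(12 + E)
z(W, L) = 513 + 17*L² (z(W, L) = 3 - ((-17*L)*L - 510) = 3 - (-17*L² - 510) = 3 - (-510 - 17*L²) = 3 + (510 + 17*L²) = 513 + 17*L²)
z(U(-7), C(-17, √(-7 - 11))) - 1*(-312297) = (513 + 17*(-20)²) - 1*(-312297) = (513 + 17*400) + 312297 = (513 + 6800) + 312297 = 7313 + 312297 = 319610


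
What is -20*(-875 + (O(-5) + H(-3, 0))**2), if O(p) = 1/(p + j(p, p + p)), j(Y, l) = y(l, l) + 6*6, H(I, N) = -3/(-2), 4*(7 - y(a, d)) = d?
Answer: 114512455/6561 ≈ 17454.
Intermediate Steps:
y(a, d) = 7 - d/4
H(I, N) = 3/2 (H(I, N) = -3*(-1/2) = 3/2)
j(Y, l) = 43 - l/4 (j(Y, l) = (7 - l/4) + 6*6 = (7 - l/4) + 36 = 43 - l/4)
O(p) = 1/(43 + p/2) (O(p) = 1/(p + (43 - (p + p)/4)) = 1/(p + (43 - p/2)) = 1/(43 + p/2))
-20*(-875 + (O(-5) + H(-3, 0))**2) = -20*(-875 + (2/(86 - 5) + 3/2)**2) = -20*(-875 + (2/81 + 3/2)**2) = -20*(-875 + (247/162)**2) = -20*(-875 + 61009/26244) = -20*(-22902491/26244) = 114512455/6561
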